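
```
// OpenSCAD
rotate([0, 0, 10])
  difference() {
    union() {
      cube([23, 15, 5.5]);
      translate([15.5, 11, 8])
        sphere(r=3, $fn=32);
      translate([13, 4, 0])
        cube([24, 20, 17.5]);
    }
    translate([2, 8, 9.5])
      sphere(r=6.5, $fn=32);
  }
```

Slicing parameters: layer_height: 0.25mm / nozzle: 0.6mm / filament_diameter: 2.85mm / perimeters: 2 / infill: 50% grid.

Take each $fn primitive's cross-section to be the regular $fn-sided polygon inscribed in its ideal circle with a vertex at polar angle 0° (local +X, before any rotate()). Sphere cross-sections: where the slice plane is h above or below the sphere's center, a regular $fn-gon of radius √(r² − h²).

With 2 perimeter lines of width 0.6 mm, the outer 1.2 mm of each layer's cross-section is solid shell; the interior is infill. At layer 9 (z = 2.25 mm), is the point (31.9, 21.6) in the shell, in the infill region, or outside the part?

At z = 2.25 mm: the cube (footprint 23×15) is included at this height; the sphere at (15.5, 11) is absent (|z−center|=5.750 > r=3); the 24×20 cube at (13, 4) contributes its full rectangle; Combining (union): the regions partially overlap (shared area 110.00 mm²), so overlapping operands fuse into one piece — 1 connected region; the sphere at (2, 8) is absent (|z−center|=7.250 > r=6.5); After the difference (first − rest): none of the subtracted shapes is present at this height, so that combined region is unchanged — 1 connected region; (whole slice rotated 10° about Z — lengths, areas and connectivity unchanged). Overall, the cross-section is a single solid region. Undo the 10° rotation: the query point maps to (35.166, 15.732) in the un-rotated model frame. The nearest boundary edge runs (37.00, 24.00)→(37.00, 4.00); distance from the point to it = 1.83 mm. The point is inside the cross-section and 1.83 mm from the nearest boundary — more than the 1.2 mm shell width (2 × 0.6), so it's in the infill interior.

infill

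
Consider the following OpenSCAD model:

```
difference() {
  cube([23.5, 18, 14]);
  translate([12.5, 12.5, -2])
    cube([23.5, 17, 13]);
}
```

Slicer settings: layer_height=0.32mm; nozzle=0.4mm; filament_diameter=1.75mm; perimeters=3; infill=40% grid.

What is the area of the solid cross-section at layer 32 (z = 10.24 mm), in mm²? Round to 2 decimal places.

At z = 10.24 mm: the 23.5×18 cube contributes its full rectangle (area 423.00 mm²); the 23.5×17 cube at (12.5, 12.5) contributes its full rectangle (area 399.50 mm²); Taking the first minus the rest: starting from the 23.5×18 cube (423.00 mm²), the 23.5×17 cube at (12.5, 12.5) partially overlaps it — only the 60.50 mm² overlap (of its 399.50 mm²) is removed, clipping the outline — area = 362.50 mm². Overall, the cross-section is a single solid region. Net area = 362.50 mm².

362.50 mm²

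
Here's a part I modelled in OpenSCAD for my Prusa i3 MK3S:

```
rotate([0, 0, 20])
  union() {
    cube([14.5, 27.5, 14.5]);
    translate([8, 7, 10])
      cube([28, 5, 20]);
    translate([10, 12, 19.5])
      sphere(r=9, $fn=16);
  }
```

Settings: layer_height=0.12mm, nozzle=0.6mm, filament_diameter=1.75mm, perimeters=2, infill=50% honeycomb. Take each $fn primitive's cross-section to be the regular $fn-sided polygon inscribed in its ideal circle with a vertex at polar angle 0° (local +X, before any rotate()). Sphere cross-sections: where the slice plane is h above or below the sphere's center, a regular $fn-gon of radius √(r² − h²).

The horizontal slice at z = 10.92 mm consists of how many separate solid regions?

At z = 10.92 mm: the 14.5×27.5 cube contributes its full rectangle; the cube at (8, 7) is present — its section is the full 28×5 rectangle; the r=9 sphere at (10, 12) slices to a regular 16-gon of circumradius 2.717 (√(r²−h²) with h=8.58 from center); Combining (union): the regions partially overlap (shared area 55.10 mm²), so overlapping operands fuse into one piece — 1 connected region; (rotated 20° about Z; rotation is an isometry so areas/perimeters/island counts are preserved). The result has 1 disconnected region.

1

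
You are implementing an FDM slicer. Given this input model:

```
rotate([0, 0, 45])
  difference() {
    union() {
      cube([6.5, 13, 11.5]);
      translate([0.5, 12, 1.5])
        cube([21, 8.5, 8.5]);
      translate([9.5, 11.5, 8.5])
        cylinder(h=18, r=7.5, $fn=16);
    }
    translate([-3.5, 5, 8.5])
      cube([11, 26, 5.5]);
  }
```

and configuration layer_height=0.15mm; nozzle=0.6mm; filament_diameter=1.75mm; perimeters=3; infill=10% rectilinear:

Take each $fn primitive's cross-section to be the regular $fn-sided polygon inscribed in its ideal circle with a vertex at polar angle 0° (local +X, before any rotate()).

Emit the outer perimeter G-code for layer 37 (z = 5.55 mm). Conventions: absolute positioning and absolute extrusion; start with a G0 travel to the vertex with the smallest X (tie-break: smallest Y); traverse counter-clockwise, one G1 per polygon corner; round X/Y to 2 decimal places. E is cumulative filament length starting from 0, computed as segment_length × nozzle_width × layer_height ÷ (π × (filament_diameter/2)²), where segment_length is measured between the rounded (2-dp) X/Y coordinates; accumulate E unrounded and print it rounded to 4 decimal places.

At z = 5.55 mm: the cube is present — its section is the full 6.5×13 rectangle; the 21×8.5 cube at (0.5, 12) contributes its full rectangle; the cylinder at (9.5, 11.5) is absent (z outside [8.5, 26.5]); Taking the union: the regions partially overlap (shared area 6.00 mm²), so overlapping operands fuse into one piece — 1 connected region; the cube at (-3.5, 5) is absent (z outside [8.5, 14]); Taking the first minus the rest: none of the subtracted shapes is present at this height, so that combined region is unchanged — 1 connected region; (rotated 45° about Z; rotation is an isometry so areas/perimeters/island counts are preserved). The outline is a single polygon with 8 vertices. Extrusion per mm of travel: 0.6 × 0.15 / (π × 0.875²) = 0.037418. Accumulating E over each segment gives final E = 3.1432.

G0 X-14.14 Y14.85 Z5.55
G1 X-8.84 Y9.55 E0.2805
G1 X-9.19 Y9.19 E0.2992
G1 X0.00 Y0.00 E0.7855
G1 X4.60 Y4.60 E1.0290
G1 X-3.89 Y13.08 E1.4780
G1 X6.72 Y23.69 E2.0394
G1 X0.71 Y29.70 E2.3574
G1 X-14.14 Y14.85 E3.1432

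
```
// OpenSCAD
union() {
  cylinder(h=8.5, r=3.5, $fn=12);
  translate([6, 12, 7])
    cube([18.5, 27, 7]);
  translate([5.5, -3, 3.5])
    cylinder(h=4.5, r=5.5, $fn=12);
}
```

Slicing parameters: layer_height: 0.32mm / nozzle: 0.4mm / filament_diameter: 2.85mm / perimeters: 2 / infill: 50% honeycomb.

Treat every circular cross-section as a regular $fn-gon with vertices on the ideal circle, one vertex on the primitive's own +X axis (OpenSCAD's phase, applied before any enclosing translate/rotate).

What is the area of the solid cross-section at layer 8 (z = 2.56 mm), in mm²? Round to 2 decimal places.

At z = 2.56 mm: the r=3.5 cylinder contributes a regular 12-gon of circumradius 3.5 (area = (12/2)·3.500²·sin(360°/12) = 36.75 mm²); the cube at (6, 12) is absent (z outside [7, 14]); the cylinder at (5.5, -3) is absent (z outside [3.5, 8]); Taking the union: only the r=3.5 cylinder is present, so the union is just that shape — area = 36.75 mm². Overall, the cross-section is a single solid region. Net area = 36.75 mm².

36.75 mm²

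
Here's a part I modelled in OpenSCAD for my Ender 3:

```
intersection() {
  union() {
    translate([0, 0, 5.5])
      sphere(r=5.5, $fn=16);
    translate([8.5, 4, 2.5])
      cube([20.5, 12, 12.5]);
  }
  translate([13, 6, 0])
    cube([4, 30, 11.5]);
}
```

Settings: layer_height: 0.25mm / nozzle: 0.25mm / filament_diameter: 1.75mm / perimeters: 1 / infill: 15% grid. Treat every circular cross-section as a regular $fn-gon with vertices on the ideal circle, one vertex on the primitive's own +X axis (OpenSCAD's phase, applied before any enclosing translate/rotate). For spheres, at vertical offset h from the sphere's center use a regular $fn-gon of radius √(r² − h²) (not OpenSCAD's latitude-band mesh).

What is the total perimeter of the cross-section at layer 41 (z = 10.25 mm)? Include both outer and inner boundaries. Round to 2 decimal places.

At z = 10.25 mm: the sphere: section is a regular 16-gon, circumradius = √(r²−h²) = √(5.5²−4.75²) = 2.773 (perimeter = 2·16·2.773·sin(180°/16) = 17.31 mm); the cube at (8.5, 4) is present — its section is the full 20.5×12 rectangle (perimeter 65.00 mm); Merging all regions: the 2 present regions are separate (no shared area or edge), so areas and boundary lengths simply add and each stays a separate island — boundary = 82.31 mm; the cube at (13, 6) is present — its section is the full 4×30 rectangle (perimeter 68.00 mm); Keeping only the common overlap: the 4×30 cube at (13, 6) partially overlaps the result so far; clipping to the common part keeps 40.00 mm² — boundary = 28.00 mm. Overall, the cross-section is a single solid region. Total boundary length (outer) = 28.00 mm.

28.00 mm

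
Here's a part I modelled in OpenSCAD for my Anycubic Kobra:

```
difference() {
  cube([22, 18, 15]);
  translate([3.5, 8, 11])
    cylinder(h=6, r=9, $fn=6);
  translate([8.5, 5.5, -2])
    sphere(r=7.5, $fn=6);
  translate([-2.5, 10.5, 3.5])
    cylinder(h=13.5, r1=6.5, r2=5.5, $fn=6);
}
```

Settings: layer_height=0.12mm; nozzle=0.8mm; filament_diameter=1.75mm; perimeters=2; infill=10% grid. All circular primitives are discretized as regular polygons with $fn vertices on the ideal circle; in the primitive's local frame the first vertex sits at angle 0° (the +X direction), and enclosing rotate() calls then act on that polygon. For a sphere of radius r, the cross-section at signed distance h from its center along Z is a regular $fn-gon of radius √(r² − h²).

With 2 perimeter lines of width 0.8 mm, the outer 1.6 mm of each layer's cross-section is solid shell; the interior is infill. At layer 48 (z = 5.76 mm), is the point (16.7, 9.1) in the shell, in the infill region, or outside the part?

infill

At z = 5.76 mm: the cube is present — its section is the full 22×18 rectangle; the cylinder at (3.5, 8) does not reach this height (z outside [11, 17]); the sphere at (8.5, 5.5) is absent (|z−center|=7.760 > r=7.5); the cone at (-2.5, 10.5) (r1=6.5→r2=5.5) has section circumradius 6.333 here — a regular 6-gon; Subtracting the remaining from the first: starting from the 22×18 cube, the cone at (-2.5, 10.5) partially overlaps it — only the 24.67 mm² overlap (of its 104.19 mm²) is removed, clipping the outline — 1 connected region. Overall, the cross-section is a single solid region. The nearest boundary edge runs (22.00, 18.00)→(22.00, 0.00); distance from the point to it = 5.30 mm. The point is inside the cross-section and 5.30 mm from the nearest boundary — more than the 1.6 mm shell width (2 × 0.8), so it's in the infill interior.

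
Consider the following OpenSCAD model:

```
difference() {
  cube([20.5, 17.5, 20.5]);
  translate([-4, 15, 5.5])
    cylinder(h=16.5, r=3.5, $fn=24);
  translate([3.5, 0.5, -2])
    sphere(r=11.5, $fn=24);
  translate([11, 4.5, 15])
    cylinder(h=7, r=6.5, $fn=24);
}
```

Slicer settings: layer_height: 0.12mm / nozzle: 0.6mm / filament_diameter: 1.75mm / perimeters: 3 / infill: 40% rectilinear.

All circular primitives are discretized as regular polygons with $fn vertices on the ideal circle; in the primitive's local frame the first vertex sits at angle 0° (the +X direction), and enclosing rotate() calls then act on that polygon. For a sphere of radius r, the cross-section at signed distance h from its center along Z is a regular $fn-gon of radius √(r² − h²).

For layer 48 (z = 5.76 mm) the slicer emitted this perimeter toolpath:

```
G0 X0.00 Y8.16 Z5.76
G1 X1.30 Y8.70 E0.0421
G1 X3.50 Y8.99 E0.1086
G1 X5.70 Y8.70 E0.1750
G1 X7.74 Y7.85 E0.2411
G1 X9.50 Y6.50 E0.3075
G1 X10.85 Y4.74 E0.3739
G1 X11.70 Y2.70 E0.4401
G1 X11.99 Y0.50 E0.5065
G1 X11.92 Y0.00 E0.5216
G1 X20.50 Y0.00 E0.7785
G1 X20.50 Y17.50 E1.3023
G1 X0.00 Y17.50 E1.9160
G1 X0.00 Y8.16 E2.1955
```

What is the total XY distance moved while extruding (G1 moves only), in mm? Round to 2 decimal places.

Sum the Euclidean lengths of each G1 segment: total = 73.35 mm.

73.35 mm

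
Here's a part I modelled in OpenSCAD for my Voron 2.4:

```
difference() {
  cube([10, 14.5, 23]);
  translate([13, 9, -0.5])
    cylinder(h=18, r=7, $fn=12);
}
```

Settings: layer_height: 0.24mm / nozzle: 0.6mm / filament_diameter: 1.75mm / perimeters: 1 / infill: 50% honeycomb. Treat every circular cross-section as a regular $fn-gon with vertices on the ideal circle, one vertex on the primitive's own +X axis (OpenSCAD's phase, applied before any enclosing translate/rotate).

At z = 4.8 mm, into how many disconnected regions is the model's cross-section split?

At z = 4.8 mm: the cube is present — its section is the full 10×14.5 rectangle; the cylinder at (13, 9): section is a regular 12-gon, circumradius r=7; Taking the first minus the rest: starting from the 10×14.5 cube, the r=7 cylinder at (13, 9) partially overlaps it — only the 33.44 mm² overlap (of its 147.00 mm²) is removed, clipping the outline — 1 connected region. The result has 1 disconnected region.

1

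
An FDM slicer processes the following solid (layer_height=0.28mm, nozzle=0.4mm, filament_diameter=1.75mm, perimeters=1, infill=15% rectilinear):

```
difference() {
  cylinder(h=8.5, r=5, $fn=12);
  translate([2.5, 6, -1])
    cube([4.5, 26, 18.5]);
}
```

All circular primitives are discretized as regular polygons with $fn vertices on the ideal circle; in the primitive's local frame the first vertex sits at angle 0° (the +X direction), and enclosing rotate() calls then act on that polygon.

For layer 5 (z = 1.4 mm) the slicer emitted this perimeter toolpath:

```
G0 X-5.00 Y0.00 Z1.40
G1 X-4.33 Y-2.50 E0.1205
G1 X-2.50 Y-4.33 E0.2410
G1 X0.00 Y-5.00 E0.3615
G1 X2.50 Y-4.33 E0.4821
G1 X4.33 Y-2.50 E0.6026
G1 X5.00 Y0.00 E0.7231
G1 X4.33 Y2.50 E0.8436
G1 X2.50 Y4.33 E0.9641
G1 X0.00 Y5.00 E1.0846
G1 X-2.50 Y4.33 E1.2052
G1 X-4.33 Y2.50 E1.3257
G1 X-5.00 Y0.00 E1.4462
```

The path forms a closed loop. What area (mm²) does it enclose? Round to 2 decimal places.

75.00 mm²

Apply the shoelace formula to the sequence of (X, Y) vertices; enclosed area = 75.00 mm².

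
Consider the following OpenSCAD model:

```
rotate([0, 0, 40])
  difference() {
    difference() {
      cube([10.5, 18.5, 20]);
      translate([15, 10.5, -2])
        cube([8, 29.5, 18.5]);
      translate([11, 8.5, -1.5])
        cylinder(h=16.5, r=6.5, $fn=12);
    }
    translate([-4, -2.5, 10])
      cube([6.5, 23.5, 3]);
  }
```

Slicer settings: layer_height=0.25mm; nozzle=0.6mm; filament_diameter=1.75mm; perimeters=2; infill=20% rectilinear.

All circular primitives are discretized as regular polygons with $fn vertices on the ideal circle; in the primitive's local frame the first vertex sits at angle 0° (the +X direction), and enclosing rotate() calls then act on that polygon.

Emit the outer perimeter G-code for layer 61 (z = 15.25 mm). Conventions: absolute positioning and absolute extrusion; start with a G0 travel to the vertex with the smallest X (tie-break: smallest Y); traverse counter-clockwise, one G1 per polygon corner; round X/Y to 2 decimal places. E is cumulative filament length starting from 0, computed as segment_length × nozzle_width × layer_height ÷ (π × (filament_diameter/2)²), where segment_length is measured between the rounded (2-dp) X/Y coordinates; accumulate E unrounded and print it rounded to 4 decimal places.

G0 X-11.89 Y14.17 Z15.25
G1 X0.00 Y0.00 E1.1536
G1 X8.04 Y6.75 E1.8082
G1 X-3.85 Y20.92 E2.9618
G1 X-11.89 Y14.17 E3.6165

At z = 15.25 mm: the cube (footprint 10.5×18.5) is included at this height; the cube at (15, 10.5) (footprint 8×29.5) is included at this height; the cylinder at (11, 8.5) is absent (z outside [-1.5, 15]); After the difference (first − rest): starting from the 10.5×18.5 cube, the 8×29.5 cube at (15, 10.5) misses the remaining region (no effect) — 1 connected region; the cube at (-4, -2.5) is not intersected at this z (z outside [10, 13]); After the difference (first − rest): none of the subtracted shapes is present at this height, so the result so far is unchanged — 1 connected region; (whole slice rotated 40° about Z — lengths, areas and connectivity unchanged). The outline is a single polygon with 4 vertices. Extrusion per mm of travel: 0.6 × 0.25 / (π × 0.875²) = 0.062363. Accumulating E over each segment gives final E = 3.6165.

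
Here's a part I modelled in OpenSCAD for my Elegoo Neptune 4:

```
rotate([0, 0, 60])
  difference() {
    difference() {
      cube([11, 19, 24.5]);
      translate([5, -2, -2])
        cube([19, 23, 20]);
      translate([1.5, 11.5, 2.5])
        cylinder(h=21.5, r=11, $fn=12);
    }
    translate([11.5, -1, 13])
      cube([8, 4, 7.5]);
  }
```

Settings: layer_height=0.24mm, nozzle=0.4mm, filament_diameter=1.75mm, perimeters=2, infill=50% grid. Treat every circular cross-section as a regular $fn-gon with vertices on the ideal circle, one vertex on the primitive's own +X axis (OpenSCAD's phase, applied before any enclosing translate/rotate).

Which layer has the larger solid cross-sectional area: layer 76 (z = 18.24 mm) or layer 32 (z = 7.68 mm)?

layer 76 (z = 18.24 mm)

Layer 76 (z = 18.24): the cube (footprint 11×19) is included at this height (area 209.00 mm²); the cube at (5, -2) does not reach this height (z outside [-2, 18]); the r=11 cylinder at (1.5, 11.5) contributes a regular 12-gon of circumradius 11 (area = (12/2)·11.000²·sin(360°/12) = 363.00 mm²); Subtracting the remaining from the first: starting from the 11×19 cube (209.00 mm²), the r=11 cylinder at (1.5, 11.5) partially overlaps it — only the 183.30 mm² overlap (of its 363.00 mm²) is removed, clipping the outline — area = 25.70 mm²; the cube at (11.5, -1) (footprint 8×4) is included at this height (area 32.00 mm²); Taking the first minus the rest: starting from the result so far (25.70 mm²), the 8×4 cube at (11.5, -1) misses the remaining region (no effect) — area = 25.70 mm²; (whole slice rotated 60° about Z — lengths, areas and connectivity unchanged). So its area = 25.70 mm². Layer 32 (z = 7.68): the cube is present — its section is the full 11×19 rectangle (area 209.00 mm²); the 19×23 cube at (5, -2) contributes its full rectangle (area 437.00 mm²); the cylinder at (1.5, 11.5): section is a regular 12-gon, circumradius r=11 (area = (12/2)·11.000²·sin(360°/12) = 363.00 mm²); Subtracting the remaining from the first: starting from the 11×19 cube (209.00 mm²), the 19×23 cube at (5, -2) partially overlaps it — only the 114.00 mm² overlap (of its 437.00 mm²) is removed, clipping the outline; the r=11 cylinder at (1.5, 11.5) partially overlaps it — only the 90.56 mm² overlap (of its 363.00 mm²) is removed, clipping the outline — area = 4.44 mm²; the cube at (11.5, -1) is absent (z outside [13, 20.5]); After the difference (first − rest): none of the subtracted shapes is present at this height, so that combined region is unchanged — area = 4.44 mm²; (rotated 60° about Z; rotation is an isometry so areas/perimeters/island counts are preserved). So its area = 4.44 mm². Layer 76 is larger (25.70 vs 4.44 mm²).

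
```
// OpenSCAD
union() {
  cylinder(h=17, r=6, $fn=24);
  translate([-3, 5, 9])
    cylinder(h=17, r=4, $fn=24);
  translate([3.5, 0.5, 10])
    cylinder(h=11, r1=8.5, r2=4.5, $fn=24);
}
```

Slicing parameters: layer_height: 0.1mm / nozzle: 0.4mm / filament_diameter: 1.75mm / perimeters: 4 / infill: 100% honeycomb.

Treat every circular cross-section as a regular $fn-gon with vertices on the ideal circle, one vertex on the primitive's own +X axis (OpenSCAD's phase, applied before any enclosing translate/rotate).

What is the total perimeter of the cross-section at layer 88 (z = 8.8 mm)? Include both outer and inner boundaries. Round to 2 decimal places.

37.59 mm

At z = 8.8 mm: the r=6 cylinder contributes a regular 24-gon of circumradius 6 (perimeter = 2·24·6.000·sin(180°/24) = 37.59 mm); the cylinder at (-3, 5) is not intersected at this z (z outside [9, 26]); the cone at (3.5, 0.5) is absent (z outside [10, 21]); Merging all regions: only the r=6 cylinder is present, so the union is just that shape — boundary = 37.59 mm. Overall, the cross-section is a single solid region. Total boundary length (outer) = 37.59 mm.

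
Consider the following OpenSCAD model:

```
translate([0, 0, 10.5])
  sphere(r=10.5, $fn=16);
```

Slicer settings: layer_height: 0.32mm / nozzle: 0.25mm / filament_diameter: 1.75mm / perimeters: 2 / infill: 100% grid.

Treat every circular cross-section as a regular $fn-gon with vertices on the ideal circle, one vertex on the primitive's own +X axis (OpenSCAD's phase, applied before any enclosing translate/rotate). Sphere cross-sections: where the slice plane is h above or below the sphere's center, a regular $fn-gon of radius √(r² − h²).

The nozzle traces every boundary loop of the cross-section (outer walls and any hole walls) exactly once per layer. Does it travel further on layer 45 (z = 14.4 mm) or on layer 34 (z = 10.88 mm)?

Layer 45 (z = 14.4): the r=10.5 sphere slices to a regular 16-gon of circumradius 9.749 (√(r²−h²) with h=3.9 from center) (perimeter = 2·16·9.749·sin(180°/16) = 60.86 mm). So its perimeter = 60.86 mm. Layer 34 (z = 10.88): the sphere: section is a regular 16-gon, circumradius = √(r²−h²) = √(10.5²−0.38²) = 10.493 (perimeter = 2·16·10.493·sin(180°/16) = 65.51 mm). So its perimeter = 65.51 mm. Layer 34 is larger (65.51 vs 60.86 mm).

layer 34 (z = 10.88 mm)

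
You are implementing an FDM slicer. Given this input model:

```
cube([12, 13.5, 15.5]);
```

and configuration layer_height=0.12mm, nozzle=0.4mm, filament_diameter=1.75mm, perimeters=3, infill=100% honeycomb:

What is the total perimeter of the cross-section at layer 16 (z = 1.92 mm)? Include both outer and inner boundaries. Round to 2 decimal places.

51.00 mm

At z = 1.92 mm: the 12×13.5 cube contributes its full rectangle (perimeter 51.00 mm). Overall, the cross-section is a single solid region. Total boundary length (outer) = 51.00 mm.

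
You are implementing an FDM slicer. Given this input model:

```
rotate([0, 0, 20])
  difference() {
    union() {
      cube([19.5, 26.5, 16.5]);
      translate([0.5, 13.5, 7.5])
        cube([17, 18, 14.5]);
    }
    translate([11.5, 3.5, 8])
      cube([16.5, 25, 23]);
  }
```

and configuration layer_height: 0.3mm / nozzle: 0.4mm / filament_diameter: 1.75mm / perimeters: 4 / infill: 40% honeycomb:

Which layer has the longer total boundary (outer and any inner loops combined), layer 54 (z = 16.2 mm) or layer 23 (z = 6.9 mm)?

Layer 54 (z = 16.2): the 19.5×26.5 cube contributes its full rectangle (perimeter 92.00 mm); the cube at (0.5, 13.5) (footprint 17×18) is included at this height (perimeter 70.00 mm); Combining (union): the regions partially overlap (shared area 221.00 mm²), so the edge portions inside another operand are dropped and the merged outline is re-measured after clipping — boundary = 102.00 mm; the cube at (11.5, 3.5) (footprint 16.5×25) is included at this height (perimeter 83.00 mm); Taking the first minus the rest: starting from the result so far, the 16.5×25 cube at (11.5, 3.5) partially overlaps it — only the 196.00 mm² overlap (of its 412.50 mm²) is removed, clipping the outline — boundary = 114.00 mm; (whole slice rotated 20° about Z — lengths, areas and connectivity unchanged). So its perimeter = 114.00 mm. Layer 23 (z = 6.9): the 19.5×26.5 cube contributes its full rectangle (perimeter 92.00 mm); the cube at (0.5, 13.5) is absent (z outside [7.5, 22]); Taking the union: only the 19.5×26.5 cube is present, so the union is just that shape — boundary = 92.00 mm; the cube at (11.5, 3.5) is absent (z outside [8, 31]); Taking the first minus the rest: none of the subtracted shapes is present at this height, so that combined region is unchanged — boundary = 92.00 mm; (whole slice rotated 20° about Z — lengths, areas and connectivity unchanged). So its perimeter = 92.00 mm. Layer 54 is larger (114.00 vs 92.00 mm).

layer 54 (z = 16.2 mm)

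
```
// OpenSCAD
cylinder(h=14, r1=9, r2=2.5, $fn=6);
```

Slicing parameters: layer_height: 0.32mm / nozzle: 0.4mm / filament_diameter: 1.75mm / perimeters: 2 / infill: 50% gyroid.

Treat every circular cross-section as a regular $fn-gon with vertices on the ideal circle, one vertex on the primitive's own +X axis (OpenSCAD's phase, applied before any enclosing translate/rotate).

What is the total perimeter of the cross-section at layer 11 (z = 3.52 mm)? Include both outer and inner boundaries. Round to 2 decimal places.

At z = 3.52 mm: the cone: at t=0.251 of its height the radius interpolates to r₁+(r₂−r₁)t = 7.366, giving a regular 6-gon of that circumradius (perimeter = 2·6·7.366·sin(180°/6) = 44.19 mm). Overall, the cross-section is a single solid region. Total boundary length (outer) = 44.19 mm.

44.19 mm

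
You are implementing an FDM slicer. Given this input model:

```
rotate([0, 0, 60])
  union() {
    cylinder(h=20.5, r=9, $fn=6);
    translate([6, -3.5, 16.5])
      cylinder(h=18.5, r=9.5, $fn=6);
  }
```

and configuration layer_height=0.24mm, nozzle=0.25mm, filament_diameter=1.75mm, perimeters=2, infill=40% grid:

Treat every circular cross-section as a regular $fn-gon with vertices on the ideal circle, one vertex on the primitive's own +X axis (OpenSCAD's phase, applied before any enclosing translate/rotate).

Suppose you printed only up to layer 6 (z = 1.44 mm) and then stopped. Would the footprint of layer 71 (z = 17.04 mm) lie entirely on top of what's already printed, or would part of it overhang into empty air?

part overhangs

Compare the two slices. At z = 1.44: the r=9 cylinder contributes a regular 6-gon of circumradius 9 (area = (6/2)·9.000²·sin(360°/6) = 210.44 mm²); the cylinder at (6, -3.5) does not reach this height (z outside [16.5, 35]); Combining (union): only the r=9 cylinder is present, so the union is just that shape — area = 210.44 mm²; (rotated 60° about Z; rotation is an isometry so areas/perimeters/island counts are preserved). At z = 17.04: the r=9 cylinder contributes a regular 6-gon of circumradius 9 (area = (6/2)·9.000²·sin(360°/6) = 210.44 mm²); the r=9.5 cylinder at (6, -3.5) contributes a regular 6-gon of circumradius 9.5 (area = (6/2)·9.500²·sin(360°/6) = 234.48 mm²); Taking the union: the regions partially overlap — summed areas 444.92 mm² minus the doubly-counted overlap 107.67 mm² gives 337.25 mm² — area = 337.25 mm²; (whole slice rotated 60° about Z — lengths, areas and connectivity unchanged). Checking containment: at z = 17.04 the cross-section extends beyond the z = 1.44 cross-section by about 126.81 mm².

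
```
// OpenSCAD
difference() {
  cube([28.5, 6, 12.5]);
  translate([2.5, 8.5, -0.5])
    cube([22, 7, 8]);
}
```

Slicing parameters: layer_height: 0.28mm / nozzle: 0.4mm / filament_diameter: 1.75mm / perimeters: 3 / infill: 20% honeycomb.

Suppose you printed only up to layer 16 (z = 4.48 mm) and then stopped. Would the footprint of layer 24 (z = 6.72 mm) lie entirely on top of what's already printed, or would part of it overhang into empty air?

Compare the two slices. At z = 4.48: the cube (footprint 28.5×6) is included at this height (area 171.00 mm²); the cube at (2.5, 8.5) is present — its section is the full 22×7 rectangle (area 154.00 mm²); After the difference (first − rest): starting from the 28.5×6 cube (171.00 mm²), the 22×7 cube at (2.5, 8.5) misses the remaining region (no effect) — area = 171.00 mm². At z = 6.72: the cube is present — its section is the full 28.5×6 rectangle (area 171.00 mm²); the cube at (2.5, 8.5) is present — its section is the full 22×7 rectangle (area 154.00 mm²); Subtracting the remaining from the first: starting from the 28.5×6 cube (171.00 mm²), the 22×7 cube at (2.5, 8.5) misses the remaining region (no effect) — area = 171.00 mm². Checking containment: the cross-section at z = 6.72 is a subset of the cross-section at z = 4.48.

entirely on top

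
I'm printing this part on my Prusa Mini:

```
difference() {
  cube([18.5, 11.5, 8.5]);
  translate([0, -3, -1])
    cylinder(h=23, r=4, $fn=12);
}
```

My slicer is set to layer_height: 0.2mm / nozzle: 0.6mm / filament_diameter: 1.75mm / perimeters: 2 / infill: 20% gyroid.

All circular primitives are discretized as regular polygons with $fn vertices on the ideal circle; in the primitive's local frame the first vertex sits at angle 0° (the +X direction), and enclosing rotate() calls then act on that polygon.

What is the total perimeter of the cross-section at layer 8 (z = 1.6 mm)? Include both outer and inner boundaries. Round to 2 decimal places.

59.26 mm

At z = 1.6 mm: the cube (footprint 18.5×11.5) is included at this height (perimeter 60.00 mm); the r=4 cylinder at (0, -3) contributes a regular 12-gon of circumradius 4 (perimeter = 2·12·4.000·sin(180°/12) = 24.85 mm); Subtracting the remaining from the first: starting from the 18.5×11.5 cube, the r=4 cylinder at (0, -3) partially overlaps it — only the 1.57 mm² overlap (of its 48.00 mm²) is removed, clipping the outline — boundary = 59.26 mm. Overall, the cross-section is a single solid region. Total boundary length (outer) = 59.26 mm.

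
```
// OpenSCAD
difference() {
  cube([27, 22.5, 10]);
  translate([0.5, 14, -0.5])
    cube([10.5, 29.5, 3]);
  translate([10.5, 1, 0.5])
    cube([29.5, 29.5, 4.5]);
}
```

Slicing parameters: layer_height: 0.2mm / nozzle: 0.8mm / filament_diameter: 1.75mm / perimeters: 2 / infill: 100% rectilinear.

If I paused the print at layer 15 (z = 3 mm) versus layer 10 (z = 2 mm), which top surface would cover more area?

layer 15 (z = 3 mm)

Layer 15 (z = 3): the cube is present — its section is the full 27×22.5 rectangle (area 607.50 mm²); the cube at (0.5, 14) is absent (z outside [-0.5, 2.5]); the cube at (10.5, 1) (footprint 29.5×29.5) is included at this height (area 870.25 mm²); After the difference (first − rest): starting from the 27×22.5 cube (607.50 mm²), the 29.5×29.5 cube at (10.5, 1) partially overlaps it — only the 354.75 mm² overlap (of its 870.25 mm²) is removed, clipping the outline — area = 252.75 mm². So its area = 252.75 mm². Layer 10 (z = 2): the cube (footprint 27×22.5) is included at this height (area 607.50 mm²); the cube at (0.5, 14) is present — its section is the full 10.5×29.5 rectangle (area 309.75 mm²); the cube at (10.5, 1) (footprint 29.5×29.5) is included at this height (area 870.25 mm²); Subtracting the remaining from the first: starting from the 27×22.5 cube (607.50 mm²), the 10.5×29.5 cube at (0.5, 14) partially overlaps it — only the 89.25 mm² overlap (of its 309.75 mm²) is removed, clipping the outline; the 29.5×29.5 cube at (10.5, 1) partially overlaps it — only the 350.50 mm² overlap (of its 870.25 mm²) is removed, clipping the outline — area = 167.75 mm². So its area = 167.75 mm². Layer 15 is larger (252.75 vs 167.75 mm²).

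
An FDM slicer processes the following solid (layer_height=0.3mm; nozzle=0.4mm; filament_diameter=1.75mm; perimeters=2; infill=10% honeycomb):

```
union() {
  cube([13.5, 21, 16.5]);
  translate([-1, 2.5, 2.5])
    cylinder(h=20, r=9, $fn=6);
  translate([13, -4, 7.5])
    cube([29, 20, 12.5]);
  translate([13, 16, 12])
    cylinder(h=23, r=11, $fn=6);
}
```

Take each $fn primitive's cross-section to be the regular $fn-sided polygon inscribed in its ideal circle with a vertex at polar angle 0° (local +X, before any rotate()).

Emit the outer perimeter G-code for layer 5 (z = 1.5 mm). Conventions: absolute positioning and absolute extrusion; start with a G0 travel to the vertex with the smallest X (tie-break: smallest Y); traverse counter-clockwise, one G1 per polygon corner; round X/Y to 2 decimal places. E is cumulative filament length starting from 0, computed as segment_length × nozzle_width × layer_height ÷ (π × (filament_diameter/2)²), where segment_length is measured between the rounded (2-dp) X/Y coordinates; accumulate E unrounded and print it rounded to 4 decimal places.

G0 X0.00 Y0.00 Z1.50
G1 X13.50 Y0.00 E0.6735
G1 X13.50 Y21.00 E1.7212
G1 X0.00 Y21.00 E2.3947
G1 X0.00 Y0.00 E3.4424

At z = 1.5 mm: the cube (footprint 13.5×21) is included at this height; the cylinder at (-1, 2.5) is not intersected at this z (z outside [2.5, 22.5]); the cube at (13, -4) does not reach this height (z outside [7.5, 20]); the cylinder at (13, 16) does not reach this height (z outside [12, 35]); Taking the union: only the 13.5×21 cube is present, so the union is just that shape — 1 connected region. The outline is a single polygon with 4 vertices. Extrusion per mm of travel: 0.4 × 0.3 / (π × 0.875²) = 0.049890. Accumulating E over each segment gives final E = 3.4424.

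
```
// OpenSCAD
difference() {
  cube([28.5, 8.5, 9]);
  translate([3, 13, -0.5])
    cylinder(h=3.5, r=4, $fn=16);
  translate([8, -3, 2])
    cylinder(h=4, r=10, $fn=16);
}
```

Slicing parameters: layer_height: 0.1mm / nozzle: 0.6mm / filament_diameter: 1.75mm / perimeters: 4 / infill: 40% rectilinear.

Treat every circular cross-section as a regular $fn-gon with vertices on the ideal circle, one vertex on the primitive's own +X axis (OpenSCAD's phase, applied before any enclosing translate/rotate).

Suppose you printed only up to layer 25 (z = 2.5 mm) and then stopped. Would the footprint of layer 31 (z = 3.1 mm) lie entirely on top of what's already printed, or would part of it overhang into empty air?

entirely on top

Compare the two slices. At z = 2.5: the cube is present — its section is the full 28.5×8.5 rectangle (area 242.25 mm²); the r=4 cylinder at (3, 13) contributes a regular 16-gon of circumradius 4 (area = (16/2)·4.000²·sin(360°/16) = 48.98 mm²); the cylinder at (8, -3): section is a regular 16-gon, circumradius r=10 (area = (16/2)·10.000²·sin(360°/16) = 306.15 mm²); Subtracting the remaining from the first: starting from the 28.5×8.5 cube (242.25 mm²), the r=4 cylinder at (3, 13) misses the remaining region (no effect); the r=10 cylinder at (8, -3) partially overlaps it — only the 92.62 mm² overlap (of its 306.15 mm²) is removed, clipping the outline — area = 149.63 mm². At z = 3.1: the cube (footprint 28.5×8.5) is included at this height (area 242.25 mm²); the cylinder at (3, 13) is not intersected at this z (z outside [-0.5, 3]); the r=10 cylinder at (8, -3) contributes a regular 16-gon of circumradius 10 (area = (16/2)·10.000²·sin(360°/16) = 306.15 mm²); Taking the first minus the rest: starting from the 28.5×8.5 cube (242.25 mm²), the r=10 cylinder at (8, -3) partially overlaps it — only the 92.62 mm² overlap (of its 306.15 mm²) is removed, clipping the outline — area = 149.63 mm². Checking containment: the cross-section at z = 3.1 is a subset of the cross-section at z = 2.5.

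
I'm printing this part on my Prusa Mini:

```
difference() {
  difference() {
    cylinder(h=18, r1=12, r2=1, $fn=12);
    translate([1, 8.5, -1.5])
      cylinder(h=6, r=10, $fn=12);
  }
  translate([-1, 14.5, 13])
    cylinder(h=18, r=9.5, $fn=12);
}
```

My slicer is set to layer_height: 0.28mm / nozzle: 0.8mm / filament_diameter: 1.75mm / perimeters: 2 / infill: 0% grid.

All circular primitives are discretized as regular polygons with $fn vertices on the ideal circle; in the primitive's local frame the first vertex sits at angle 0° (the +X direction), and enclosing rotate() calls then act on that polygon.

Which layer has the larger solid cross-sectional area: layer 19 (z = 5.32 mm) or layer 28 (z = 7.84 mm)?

layer 19 (z = 5.32 mm)

Layer 19 (z = 5.32): the cone: at t=0.296 of its height the radius interpolates to r₁+(r₂−r₁)t = 8.749, giving a regular 12-gon of that circumradius (area = (12/2)·8.749²·sin(360°/12) = 229.63 mm²); the cylinder at (1, 8.5) is absent (z outside [-1.5, 4.5]); Subtracting the remaining from the first: none of the subtracted shapes is present at this height, so the cone is unchanged — area = 229.63 mm²; the cylinder at (-1, 14.5) is absent (z outside [13, 31]); Taking the first minus the rest: none of the subtracted shapes is present at this height, so the result so far is unchanged — area = 229.63 mm². So its area = 229.63 mm². Layer 28 (z = 7.84): the cone contributes a regular 12-gon of circumradius 7.209 (interpolated between r1=12 and r2=1 at t=0.436) (area = (12/2)·7.209²·sin(360°/12) = 155.90 mm²); the cylinder at (1, 8.5) does not reach this height (z outside [-1.5, 4.5]); Subtracting the remaining from the first: none of the subtracted shapes is present at this height, so the cone is unchanged — area = 155.90 mm²; the cylinder at (-1, 14.5) is not intersected at this z (z outside [13, 31]); After the difference (first − rest): none of the subtracted shapes is present at this height, so that combined region is unchanged — area = 155.90 mm². So its area = 155.90 mm². Layer 19 is larger (229.63 vs 155.90 mm²).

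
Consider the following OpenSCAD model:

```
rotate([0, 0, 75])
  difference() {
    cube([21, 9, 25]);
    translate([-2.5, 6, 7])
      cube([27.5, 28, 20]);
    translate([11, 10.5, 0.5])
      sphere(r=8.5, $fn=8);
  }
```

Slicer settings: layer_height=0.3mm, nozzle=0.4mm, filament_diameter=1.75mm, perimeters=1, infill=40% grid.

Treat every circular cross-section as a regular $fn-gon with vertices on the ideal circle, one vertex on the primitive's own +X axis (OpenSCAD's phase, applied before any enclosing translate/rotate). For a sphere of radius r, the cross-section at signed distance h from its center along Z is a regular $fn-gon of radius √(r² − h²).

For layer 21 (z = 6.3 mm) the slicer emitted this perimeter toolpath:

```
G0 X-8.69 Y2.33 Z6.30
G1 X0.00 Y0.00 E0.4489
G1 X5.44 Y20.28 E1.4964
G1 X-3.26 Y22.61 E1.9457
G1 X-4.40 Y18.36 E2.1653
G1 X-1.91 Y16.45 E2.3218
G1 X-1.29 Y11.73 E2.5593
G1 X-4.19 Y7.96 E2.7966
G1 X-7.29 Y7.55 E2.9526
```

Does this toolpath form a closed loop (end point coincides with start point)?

Start point (G0): (-8.69, 2.33). End point (last G1): the path does not return to the start — open.

no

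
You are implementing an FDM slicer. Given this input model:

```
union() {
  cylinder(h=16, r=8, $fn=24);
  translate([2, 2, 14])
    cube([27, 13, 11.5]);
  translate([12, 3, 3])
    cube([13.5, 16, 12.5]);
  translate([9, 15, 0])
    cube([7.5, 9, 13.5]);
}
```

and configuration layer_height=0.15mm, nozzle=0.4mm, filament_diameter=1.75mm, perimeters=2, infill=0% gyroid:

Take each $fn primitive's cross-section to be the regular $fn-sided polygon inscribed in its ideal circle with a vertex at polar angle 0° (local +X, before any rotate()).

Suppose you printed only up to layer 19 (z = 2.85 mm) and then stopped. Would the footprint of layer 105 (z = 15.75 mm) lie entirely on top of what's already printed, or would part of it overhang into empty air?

Compare the two slices. At z = 2.85: the r=8 cylinder gives a regular 24-gon of circumradius 8 (constant along its height) (area = (24/2)·8.000²·sin(360°/24) = 198.77 mm²); the cube at (2, 2) does not reach this height (z outside [14, 25.5]); the cube at (12, 3) is not intersected at this z (z outside [3, 15.5]); the 7.5×9 cube at (9, 15) contributes its full rectangle (area 67.50 mm²); Merging all regions: the 2 present regions are separate (no shared area or edge), so areas and boundary lengths simply add and each stays a separate island — area = 266.27 mm². At z = 15.75: the cylinder: section is a regular 24-gon, circumradius r=8 (area = (24/2)·8.000²·sin(360°/24) = 198.77 mm²); the cube at (2, 2) is present — its section is the full 27×13 rectangle (area 351.00 mm²); the cube at (12, 3) is absent (z outside [3, 15.5]); the cube at (9, 15) does not reach this height (z outside [0, 13.5]); Taking the union: the regions partially overlap — summed areas 549.77 mm² minus the doubly-counted overlap 22.22 mm² gives 527.55 mm² — area = 527.55 mm². Checking containment: at z = 15.75 the cross-section extends beyond the z = 2.85 cross-section by about 328.78 mm².

part overhangs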